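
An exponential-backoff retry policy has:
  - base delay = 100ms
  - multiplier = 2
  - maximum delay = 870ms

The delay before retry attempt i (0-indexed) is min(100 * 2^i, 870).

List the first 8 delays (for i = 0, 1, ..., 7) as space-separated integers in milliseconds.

Answer: 100 200 400 800 870 870 870 870

Derivation:
Computing each delay:
  i=0: min(100*2^0, 870) = 100
  i=1: min(100*2^1, 870) = 200
  i=2: min(100*2^2, 870) = 400
  i=3: min(100*2^3, 870) = 800
  i=4: min(100*2^4, 870) = 870
  i=5: min(100*2^5, 870) = 870
  i=6: min(100*2^6, 870) = 870
  i=7: min(100*2^7, 870) = 870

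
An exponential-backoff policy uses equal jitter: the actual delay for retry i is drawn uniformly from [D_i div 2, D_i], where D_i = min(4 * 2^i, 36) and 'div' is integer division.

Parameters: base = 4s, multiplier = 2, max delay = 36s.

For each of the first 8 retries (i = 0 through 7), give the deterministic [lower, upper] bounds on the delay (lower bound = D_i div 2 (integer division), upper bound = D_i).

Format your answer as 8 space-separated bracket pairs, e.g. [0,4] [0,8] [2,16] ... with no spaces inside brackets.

Computing bounds per retry:
  i=0: D_i=min(4*2^0,36)=4, bounds=[2,4]
  i=1: D_i=min(4*2^1,36)=8, bounds=[4,8]
  i=2: D_i=min(4*2^2,36)=16, bounds=[8,16]
  i=3: D_i=min(4*2^3,36)=32, bounds=[16,32]
  i=4: D_i=min(4*2^4,36)=36, bounds=[18,36]
  i=5: D_i=min(4*2^5,36)=36, bounds=[18,36]
  i=6: D_i=min(4*2^6,36)=36, bounds=[18,36]
  i=7: D_i=min(4*2^7,36)=36, bounds=[18,36]

Answer: [2,4] [4,8] [8,16] [16,32] [18,36] [18,36] [18,36] [18,36]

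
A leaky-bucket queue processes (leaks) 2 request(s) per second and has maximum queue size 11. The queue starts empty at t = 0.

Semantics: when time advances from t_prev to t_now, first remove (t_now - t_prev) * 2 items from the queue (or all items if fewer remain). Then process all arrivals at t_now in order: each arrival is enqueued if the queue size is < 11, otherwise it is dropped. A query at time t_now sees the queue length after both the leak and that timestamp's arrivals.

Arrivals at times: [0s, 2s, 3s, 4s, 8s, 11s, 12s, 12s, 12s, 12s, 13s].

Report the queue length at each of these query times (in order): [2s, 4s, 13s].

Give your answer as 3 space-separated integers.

Answer: 1 1 3

Derivation:
Queue lengths at query times:
  query t=2s: backlog = 1
  query t=4s: backlog = 1
  query t=13s: backlog = 3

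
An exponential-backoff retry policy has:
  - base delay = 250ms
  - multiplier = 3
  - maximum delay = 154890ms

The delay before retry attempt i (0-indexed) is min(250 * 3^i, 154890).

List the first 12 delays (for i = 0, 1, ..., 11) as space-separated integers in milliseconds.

Computing each delay:
  i=0: min(250*3^0, 154890) = 250
  i=1: min(250*3^1, 154890) = 750
  i=2: min(250*3^2, 154890) = 2250
  i=3: min(250*3^3, 154890) = 6750
  i=4: min(250*3^4, 154890) = 20250
  i=5: min(250*3^5, 154890) = 60750
  i=6: min(250*3^6, 154890) = 154890
  i=7: min(250*3^7, 154890) = 154890
  i=8: min(250*3^8, 154890) = 154890
  i=9: min(250*3^9, 154890) = 154890
  i=10: min(250*3^10, 154890) = 154890
  i=11: min(250*3^11, 154890) = 154890

Answer: 250 750 2250 6750 20250 60750 154890 154890 154890 154890 154890 154890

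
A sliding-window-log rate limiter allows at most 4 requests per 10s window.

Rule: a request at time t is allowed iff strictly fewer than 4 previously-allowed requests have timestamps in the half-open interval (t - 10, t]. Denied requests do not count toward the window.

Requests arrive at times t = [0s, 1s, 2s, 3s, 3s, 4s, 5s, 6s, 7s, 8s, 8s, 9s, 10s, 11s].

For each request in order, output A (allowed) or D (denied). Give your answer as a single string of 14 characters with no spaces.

Answer: AAAADDDDDDDDAA

Derivation:
Tracking allowed requests in the window:
  req#1 t=0s: ALLOW
  req#2 t=1s: ALLOW
  req#3 t=2s: ALLOW
  req#4 t=3s: ALLOW
  req#5 t=3s: DENY
  req#6 t=4s: DENY
  req#7 t=5s: DENY
  req#8 t=6s: DENY
  req#9 t=7s: DENY
  req#10 t=8s: DENY
  req#11 t=8s: DENY
  req#12 t=9s: DENY
  req#13 t=10s: ALLOW
  req#14 t=11s: ALLOW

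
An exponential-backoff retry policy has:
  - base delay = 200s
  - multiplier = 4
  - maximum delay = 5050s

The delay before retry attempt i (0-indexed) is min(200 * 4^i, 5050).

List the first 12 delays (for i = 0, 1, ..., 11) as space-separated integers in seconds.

Computing each delay:
  i=0: min(200*4^0, 5050) = 200
  i=1: min(200*4^1, 5050) = 800
  i=2: min(200*4^2, 5050) = 3200
  i=3: min(200*4^3, 5050) = 5050
  i=4: min(200*4^4, 5050) = 5050
  i=5: min(200*4^5, 5050) = 5050
  i=6: min(200*4^6, 5050) = 5050
  i=7: min(200*4^7, 5050) = 5050
  i=8: min(200*4^8, 5050) = 5050
  i=9: min(200*4^9, 5050) = 5050
  i=10: min(200*4^10, 5050) = 5050
  i=11: min(200*4^11, 5050) = 5050

Answer: 200 800 3200 5050 5050 5050 5050 5050 5050 5050 5050 5050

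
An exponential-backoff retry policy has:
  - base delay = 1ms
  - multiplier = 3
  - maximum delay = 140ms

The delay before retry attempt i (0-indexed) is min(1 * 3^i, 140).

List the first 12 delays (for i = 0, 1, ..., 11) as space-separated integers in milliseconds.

Answer: 1 3 9 27 81 140 140 140 140 140 140 140

Derivation:
Computing each delay:
  i=0: min(1*3^0, 140) = 1
  i=1: min(1*3^1, 140) = 3
  i=2: min(1*3^2, 140) = 9
  i=3: min(1*3^3, 140) = 27
  i=4: min(1*3^4, 140) = 81
  i=5: min(1*3^5, 140) = 140
  i=6: min(1*3^6, 140) = 140
  i=7: min(1*3^7, 140) = 140
  i=8: min(1*3^8, 140) = 140
  i=9: min(1*3^9, 140) = 140
  i=10: min(1*3^10, 140) = 140
  i=11: min(1*3^11, 140) = 140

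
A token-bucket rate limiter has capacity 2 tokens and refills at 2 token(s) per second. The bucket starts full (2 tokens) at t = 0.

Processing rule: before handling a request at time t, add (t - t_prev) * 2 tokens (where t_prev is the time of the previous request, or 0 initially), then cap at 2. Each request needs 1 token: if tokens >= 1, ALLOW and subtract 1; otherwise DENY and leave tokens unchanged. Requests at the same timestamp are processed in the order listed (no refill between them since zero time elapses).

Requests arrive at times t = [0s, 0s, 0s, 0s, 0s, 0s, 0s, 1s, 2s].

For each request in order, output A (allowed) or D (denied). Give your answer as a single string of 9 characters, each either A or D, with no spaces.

Simulating step by step:
  req#1 t=0s: ALLOW
  req#2 t=0s: ALLOW
  req#3 t=0s: DENY
  req#4 t=0s: DENY
  req#5 t=0s: DENY
  req#6 t=0s: DENY
  req#7 t=0s: DENY
  req#8 t=1s: ALLOW
  req#9 t=2s: ALLOW

Answer: AADDDDDAA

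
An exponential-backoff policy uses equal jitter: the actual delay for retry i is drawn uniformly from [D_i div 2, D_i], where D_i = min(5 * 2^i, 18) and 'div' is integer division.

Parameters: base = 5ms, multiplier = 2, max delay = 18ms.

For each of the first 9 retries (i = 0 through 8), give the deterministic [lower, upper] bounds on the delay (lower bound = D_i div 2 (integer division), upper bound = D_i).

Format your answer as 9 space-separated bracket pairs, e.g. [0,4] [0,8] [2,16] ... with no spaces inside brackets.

Computing bounds per retry:
  i=0: D_i=min(5*2^0,18)=5, bounds=[2,5]
  i=1: D_i=min(5*2^1,18)=10, bounds=[5,10]
  i=2: D_i=min(5*2^2,18)=18, bounds=[9,18]
  i=3: D_i=min(5*2^3,18)=18, bounds=[9,18]
  i=4: D_i=min(5*2^4,18)=18, bounds=[9,18]
  i=5: D_i=min(5*2^5,18)=18, bounds=[9,18]
  i=6: D_i=min(5*2^6,18)=18, bounds=[9,18]
  i=7: D_i=min(5*2^7,18)=18, bounds=[9,18]
  i=8: D_i=min(5*2^8,18)=18, bounds=[9,18]

Answer: [2,5] [5,10] [9,18] [9,18] [9,18] [9,18] [9,18] [9,18] [9,18]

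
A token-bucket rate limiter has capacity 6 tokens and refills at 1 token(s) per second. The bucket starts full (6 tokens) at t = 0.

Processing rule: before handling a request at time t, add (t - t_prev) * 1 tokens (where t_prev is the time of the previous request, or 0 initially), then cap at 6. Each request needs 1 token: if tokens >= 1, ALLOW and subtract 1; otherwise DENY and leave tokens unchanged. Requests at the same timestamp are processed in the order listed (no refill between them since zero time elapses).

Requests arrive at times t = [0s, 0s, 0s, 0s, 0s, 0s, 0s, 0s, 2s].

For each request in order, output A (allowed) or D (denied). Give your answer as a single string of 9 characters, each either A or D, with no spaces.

Answer: AAAAAADDA

Derivation:
Simulating step by step:
  req#1 t=0s: ALLOW
  req#2 t=0s: ALLOW
  req#3 t=0s: ALLOW
  req#4 t=0s: ALLOW
  req#5 t=0s: ALLOW
  req#6 t=0s: ALLOW
  req#7 t=0s: DENY
  req#8 t=0s: DENY
  req#9 t=2s: ALLOW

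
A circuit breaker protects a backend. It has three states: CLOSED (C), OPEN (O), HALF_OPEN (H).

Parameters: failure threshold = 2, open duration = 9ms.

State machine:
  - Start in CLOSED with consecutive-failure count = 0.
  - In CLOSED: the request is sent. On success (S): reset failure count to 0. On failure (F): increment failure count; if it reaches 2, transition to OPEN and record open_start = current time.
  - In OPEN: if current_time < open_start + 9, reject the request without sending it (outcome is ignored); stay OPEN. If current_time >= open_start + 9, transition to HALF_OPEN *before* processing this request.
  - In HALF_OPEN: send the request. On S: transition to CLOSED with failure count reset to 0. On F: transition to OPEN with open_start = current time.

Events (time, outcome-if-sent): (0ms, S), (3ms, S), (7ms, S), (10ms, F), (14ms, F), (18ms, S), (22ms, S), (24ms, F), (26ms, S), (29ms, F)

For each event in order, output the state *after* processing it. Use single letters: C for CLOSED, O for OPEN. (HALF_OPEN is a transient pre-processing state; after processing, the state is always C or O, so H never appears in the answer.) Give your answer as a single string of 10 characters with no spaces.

Answer: CCCCOOOOOO

Derivation:
State after each event:
  event#1 t=0ms outcome=S: state=CLOSED
  event#2 t=3ms outcome=S: state=CLOSED
  event#3 t=7ms outcome=S: state=CLOSED
  event#4 t=10ms outcome=F: state=CLOSED
  event#5 t=14ms outcome=F: state=OPEN
  event#6 t=18ms outcome=S: state=OPEN
  event#7 t=22ms outcome=S: state=OPEN
  event#8 t=24ms outcome=F: state=OPEN
  event#9 t=26ms outcome=S: state=OPEN
  event#10 t=29ms outcome=F: state=OPEN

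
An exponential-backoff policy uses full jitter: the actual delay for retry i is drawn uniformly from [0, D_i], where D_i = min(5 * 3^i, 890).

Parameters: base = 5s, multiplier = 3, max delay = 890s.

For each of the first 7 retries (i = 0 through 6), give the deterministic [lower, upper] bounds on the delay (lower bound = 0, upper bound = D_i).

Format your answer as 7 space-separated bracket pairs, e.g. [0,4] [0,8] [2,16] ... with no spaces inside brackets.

Answer: [0,5] [0,15] [0,45] [0,135] [0,405] [0,890] [0,890]

Derivation:
Computing bounds per retry:
  i=0: D_i=min(5*3^0,890)=5, bounds=[0,5]
  i=1: D_i=min(5*3^1,890)=15, bounds=[0,15]
  i=2: D_i=min(5*3^2,890)=45, bounds=[0,45]
  i=3: D_i=min(5*3^3,890)=135, bounds=[0,135]
  i=4: D_i=min(5*3^4,890)=405, bounds=[0,405]
  i=5: D_i=min(5*3^5,890)=890, bounds=[0,890]
  i=6: D_i=min(5*3^6,890)=890, bounds=[0,890]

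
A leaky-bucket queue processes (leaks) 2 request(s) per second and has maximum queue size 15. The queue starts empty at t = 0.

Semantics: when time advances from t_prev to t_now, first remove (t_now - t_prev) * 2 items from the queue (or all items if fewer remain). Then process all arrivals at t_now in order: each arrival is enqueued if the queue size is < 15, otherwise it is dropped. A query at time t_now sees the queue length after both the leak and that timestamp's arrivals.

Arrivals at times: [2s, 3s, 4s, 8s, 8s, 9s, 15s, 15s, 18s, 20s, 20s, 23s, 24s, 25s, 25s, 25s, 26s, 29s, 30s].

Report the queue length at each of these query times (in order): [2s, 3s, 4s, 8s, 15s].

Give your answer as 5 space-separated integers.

Answer: 1 1 1 2 2

Derivation:
Queue lengths at query times:
  query t=2s: backlog = 1
  query t=3s: backlog = 1
  query t=4s: backlog = 1
  query t=8s: backlog = 2
  query t=15s: backlog = 2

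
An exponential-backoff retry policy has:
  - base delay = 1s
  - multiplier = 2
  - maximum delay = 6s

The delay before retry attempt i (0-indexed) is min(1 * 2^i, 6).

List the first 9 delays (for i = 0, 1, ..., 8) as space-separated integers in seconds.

Answer: 1 2 4 6 6 6 6 6 6

Derivation:
Computing each delay:
  i=0: min(1*2^0, 6) = 1
  i=1: min(1*2^1, 6) = 2
  i=2: min(1*2^2, 6) = 4
  i=3: min(1*2^3, 6) = 6
  i=4: min(1*2^4, 6) = 6
  i=5: min(1*2^5, 6) = 6
  i=6: min(1*2^6, 6) = 6
  i=7: min(1*2^7, 6) = 6
  i=8: min(1*2^8, 6) = 6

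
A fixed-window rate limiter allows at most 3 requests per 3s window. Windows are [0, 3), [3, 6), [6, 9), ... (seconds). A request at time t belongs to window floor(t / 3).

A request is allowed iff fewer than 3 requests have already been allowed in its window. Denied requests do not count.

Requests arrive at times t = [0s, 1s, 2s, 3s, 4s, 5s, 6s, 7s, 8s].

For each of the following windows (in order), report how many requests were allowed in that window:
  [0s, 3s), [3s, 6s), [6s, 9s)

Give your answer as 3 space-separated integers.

Processing requests:
  req#1 t=0s (window 0): ALLOW
  req#2 t=1s (window 0): ALLOW
  req#3 t=2s (window 0): ALLOW
  req#4 t=3s (window 1): ALLOW
  req#5 t=4s (window 1): ALLOW
  req#6 t=5s (window 1): ALLOW
  req#7 t=6s (window 2): ALLOW
  req#8 t=7s (window 2): ALLOW
  req#9 t=8s (window 2): ALLOW

Allowed counts by window: 3 3 3

Answer: 3 3 3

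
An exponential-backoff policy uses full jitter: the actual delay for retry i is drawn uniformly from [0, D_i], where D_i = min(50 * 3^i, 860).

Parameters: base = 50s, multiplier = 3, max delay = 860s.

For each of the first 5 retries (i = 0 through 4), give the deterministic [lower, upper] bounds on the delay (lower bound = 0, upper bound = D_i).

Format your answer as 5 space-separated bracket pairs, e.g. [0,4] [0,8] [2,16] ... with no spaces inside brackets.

Answer: [0,50] [0,150] [0,450] [0,860] [0,860]

Derivation:
Computing bounds per retry:
  i=0: D_i=min(50*3^0,860)=50, bounds=[0,50]
  i=1: D_i=min(50*3^1,860)=150, bounds=[0,150]
  i=2: D_i=min(50*3^2,860)=450, bounds=[0,450]
  i=3: D_i=min(50*3^3,860)=860, bounds=[0,860]
  i=4: D_i=min(50*3^4,860)=860, bounds=[0,860]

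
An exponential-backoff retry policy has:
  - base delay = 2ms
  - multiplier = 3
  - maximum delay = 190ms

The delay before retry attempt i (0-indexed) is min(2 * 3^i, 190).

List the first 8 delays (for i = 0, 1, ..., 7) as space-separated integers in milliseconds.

Answer: 2 6 18 54 162 190 190 190

Derivation:
Computing each delay:
  i=0: min(2*3^0, 190) = 2
  i=1: min(2*3^1, 190) = 6
  i=2: min(2*3^2, 190) = 18
  i=3: min(2*3^3, 190) = 54
  i=4: min(2*3^4, 190) = 162
  i=5: min(2*3^5, 190) = 190
  i=6: min(2*3^6, 190) = 190
  i=7: min(2*3^7, 190) = 190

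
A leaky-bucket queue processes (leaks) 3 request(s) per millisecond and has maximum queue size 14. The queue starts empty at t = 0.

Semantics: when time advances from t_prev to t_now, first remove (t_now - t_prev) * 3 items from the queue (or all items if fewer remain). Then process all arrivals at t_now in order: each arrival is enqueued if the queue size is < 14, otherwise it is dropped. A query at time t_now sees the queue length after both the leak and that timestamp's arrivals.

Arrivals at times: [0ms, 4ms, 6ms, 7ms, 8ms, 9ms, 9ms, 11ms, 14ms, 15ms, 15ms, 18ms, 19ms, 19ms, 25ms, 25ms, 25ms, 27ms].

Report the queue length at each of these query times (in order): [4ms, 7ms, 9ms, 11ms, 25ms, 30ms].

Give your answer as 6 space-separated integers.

Answer: 1 1 2 1 3 0

Derivation:
Queue lengths at query times:
  query t=4ms: backlog = 1
  query t=7ms: backlog = 1
  query t=9ms: backlog = 2
  query t=11ms: backlog = 1
  query t=25ms: backlog = 3
  query t=30ms: backlog = 0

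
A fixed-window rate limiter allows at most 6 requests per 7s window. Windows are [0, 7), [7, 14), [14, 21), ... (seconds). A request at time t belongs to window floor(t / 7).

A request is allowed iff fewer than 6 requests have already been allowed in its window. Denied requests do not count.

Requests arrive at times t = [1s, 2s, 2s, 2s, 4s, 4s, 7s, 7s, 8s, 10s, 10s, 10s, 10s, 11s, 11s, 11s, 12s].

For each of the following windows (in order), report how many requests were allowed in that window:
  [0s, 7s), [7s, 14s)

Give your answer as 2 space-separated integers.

Answer: 6 6

Derivation:
Processing requests:
  req#1 t=1s (window 0): ALLOW
  req#2 t=2s (window 0): ALLOW
  req#3 t=2s (window 0): ALLOW
  req#4 t=2s (window 0): ALLOW
  req#5 t=4s (window 0): ALLOW
  req#6 t=4s (window 0): ALLOW
  req#7 t=7s (window 1): ALLOW
  req#8 t=7s (window 1): ALLOW
  req#9 t=8s (window 1): ALLOW
  req#10 t=10s (window 1): ALLOW
  req#11 t=10s (window 1): ALLOW
  req#12 t=10s (window 1): ALLOW
  req#13 t=10s (window 1): DENY
  req#14 t=11s (window 1): DENY
  req#15 t=11s (window 1): DENY
  req#16 t=11s (window 1): DENY
  req#17 t=12s (window 1): DENY

Allowed counts by window: 6 6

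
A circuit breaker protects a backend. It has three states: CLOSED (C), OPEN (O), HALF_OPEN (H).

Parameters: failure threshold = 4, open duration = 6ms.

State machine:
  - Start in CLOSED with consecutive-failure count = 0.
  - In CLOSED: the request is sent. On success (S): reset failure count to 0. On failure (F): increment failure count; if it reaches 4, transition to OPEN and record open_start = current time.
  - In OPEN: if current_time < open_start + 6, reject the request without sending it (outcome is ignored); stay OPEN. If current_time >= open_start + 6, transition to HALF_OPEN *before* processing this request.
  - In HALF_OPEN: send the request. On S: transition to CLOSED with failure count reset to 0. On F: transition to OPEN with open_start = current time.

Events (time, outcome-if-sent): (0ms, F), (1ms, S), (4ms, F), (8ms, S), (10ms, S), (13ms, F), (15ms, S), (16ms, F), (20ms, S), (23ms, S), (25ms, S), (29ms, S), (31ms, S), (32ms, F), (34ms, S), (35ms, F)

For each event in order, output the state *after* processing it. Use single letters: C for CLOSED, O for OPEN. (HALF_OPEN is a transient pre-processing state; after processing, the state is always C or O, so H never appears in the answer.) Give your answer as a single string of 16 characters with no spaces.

Answer: CCCCCCCCCCCCCCCC

Derivation:
State after each event:
  event#1 t=0ms outcome=F: state=CLOSED
  event#2 t=1ms outcome=S: state=CLOSED
  event#3 t=4ms outcome=F: state=CLOSED
  event#4 t=8ms outcome=S: state=CLOSED
  event#5 t=10ms outcome=S: state=CLOSED
  event#6 t=13ms outcome=F: state=CLOSED
  event#7 t=15ms outcome=S: state=CLOSED
  event#8 t=16ms outcome=F: state=CLOSED
  event#9 t=20ms outcome=S: state=CLOSED
  event#10 t=23ms outcome=S: state=CLOSED
  event#11 t=25ms outcome=S: state=CLOSED
  event#12 t=29ms outcome=S: state=CLOSED
  event#13 t=31ms outcome=S: state=CLOSED
  event#14 t=32ms outcome=F: state=CLOSED
  event#15 t=34ms outcome=S: state=CLOSED
  event#16 t=35ms outcome=F: state=CLOSED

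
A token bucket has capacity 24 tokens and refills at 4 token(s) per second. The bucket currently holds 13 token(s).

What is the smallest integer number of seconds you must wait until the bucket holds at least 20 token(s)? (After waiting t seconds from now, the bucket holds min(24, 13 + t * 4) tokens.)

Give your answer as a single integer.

Answer: 2

Derivation:
Need 13 + t * 4 >= 20, so t >= 7/4.
Smallest integer t = ceil(7/4) = 2.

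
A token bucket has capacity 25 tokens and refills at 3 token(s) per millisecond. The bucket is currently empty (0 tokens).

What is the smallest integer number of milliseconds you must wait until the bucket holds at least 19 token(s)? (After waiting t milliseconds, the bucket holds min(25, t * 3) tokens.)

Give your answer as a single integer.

Need t * 3 >= 19, so t >= 19/3.
Smallest integer t = ceil(19/3) = 7.

Answer: 7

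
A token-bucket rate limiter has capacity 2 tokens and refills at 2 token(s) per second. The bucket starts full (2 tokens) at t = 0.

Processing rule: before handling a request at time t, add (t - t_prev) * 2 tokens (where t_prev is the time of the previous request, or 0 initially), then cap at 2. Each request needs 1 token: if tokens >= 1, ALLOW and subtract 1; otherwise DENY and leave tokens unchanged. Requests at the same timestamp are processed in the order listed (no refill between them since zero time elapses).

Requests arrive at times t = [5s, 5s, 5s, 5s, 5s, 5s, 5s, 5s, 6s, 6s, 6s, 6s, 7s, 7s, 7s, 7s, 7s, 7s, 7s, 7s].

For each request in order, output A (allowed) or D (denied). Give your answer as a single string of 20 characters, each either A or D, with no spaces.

Simulating step by step:
  req#1 t=5s: ALLOW
  req#2 t=5s: ALLOW
  req#3 t=5s: DENY
  req#4 t=5s: DENY
  req#5 t=5s: DENY
  req#6 t=5s: DENY
  req#7 t=5s: DENY
  req#8 t=5s: DENY
  req#9 t=6s: ALLOW
  req#10 t=6s: ALLOW
  req#11 t=6s: DENY
  req#12 t=6s: DENY
  req#13 t=7s: ALLOW
  req#14 t=7s: ALLOW
  req#15 t=7s: DENY
  req#16 t=7s: DENY
  req#17 t=7s: DENY
  req#18 t=7s: DENY
  req#19 t=7s: DENY
  req#20 t=7s: DENY

Answer: AADDDDDDAADDAADDDDDD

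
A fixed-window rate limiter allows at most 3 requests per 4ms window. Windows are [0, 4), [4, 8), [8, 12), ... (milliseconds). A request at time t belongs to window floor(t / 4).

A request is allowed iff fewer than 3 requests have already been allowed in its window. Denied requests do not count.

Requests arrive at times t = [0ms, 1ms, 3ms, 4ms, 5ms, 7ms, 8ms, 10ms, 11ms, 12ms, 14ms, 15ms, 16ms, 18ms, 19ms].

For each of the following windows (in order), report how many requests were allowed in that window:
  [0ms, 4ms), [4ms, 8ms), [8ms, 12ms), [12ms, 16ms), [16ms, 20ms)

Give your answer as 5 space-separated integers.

Processing requests:
  req#1 t=0ms (window 0): ALLOW
  req#2 t=1ms (window 0): ALLOW
  req#3 t=3ms (window 0): ALLOW
  req#4 t=4ms (window 1): ALLOW
  req#5 t=5ms (window 1): ALLOW
  req#6 t=7ms (window 1): ALLOW
  req#7 t=8ms (window 2): ALLOW
  req#8 t=10ms (window 2): ALLOW
  req#9 t=11ms (window 2): ALLOW
  req#10 t=12ms (window 3): ALLOW
  req#11 t=14ms (window 3): ALLOW
  req#12 t=15ms (window 3): ALLOW
  req#13 t=16ms (window 4): ALLOW
  req#14 t=18ms (window 4): ALLOW
  req#15 t=19ms (window 4): ALLOW

Allowed counts by window: 3 3 3 3 3

Answer: 3 3 3 3 3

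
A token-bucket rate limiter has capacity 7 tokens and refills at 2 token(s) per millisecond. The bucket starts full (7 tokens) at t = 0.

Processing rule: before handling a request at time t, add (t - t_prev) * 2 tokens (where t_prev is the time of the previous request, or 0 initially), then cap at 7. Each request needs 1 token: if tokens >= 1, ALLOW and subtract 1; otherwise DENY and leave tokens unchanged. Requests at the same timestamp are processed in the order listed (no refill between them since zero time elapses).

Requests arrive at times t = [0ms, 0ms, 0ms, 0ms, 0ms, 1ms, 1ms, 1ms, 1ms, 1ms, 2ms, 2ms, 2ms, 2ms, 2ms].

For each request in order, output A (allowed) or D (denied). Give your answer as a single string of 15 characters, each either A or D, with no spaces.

Answer: AAAAAAAAADAADDD

Derivation:
Simulating step by step:
  req#1 t=0ms: ALLOW
  req#2 t=0ms: ALLOW
  req#3 t=0ms: ALLOW
  req#4 t=0ms: ALLOW
  req#5 t=0ms: ALLOW
  req#6 t=1ms: ALLOW
  req#7 t=1ms: ALLOW
  req#8 t=1ms: ALLOW
  req#9 t=1ms: ALLOW
  req#10 t=1ms: DENY
  req#11 t=2ms: ALLOW
  req#12 t=2ms: ALLOW
  req#13 t=2ms: DENY
  req#14 t=2ms: DENY
  req#15 t=2ms: DENY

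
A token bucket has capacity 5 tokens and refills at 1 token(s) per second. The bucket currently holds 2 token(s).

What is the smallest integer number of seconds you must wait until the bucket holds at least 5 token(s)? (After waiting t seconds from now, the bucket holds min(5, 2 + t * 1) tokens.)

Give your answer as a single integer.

Answer: 3

Derivation:
Need 2 + t * 1 >= 5, so t >= 3/1.
Smallest integer t = ceil(3/1) = 3.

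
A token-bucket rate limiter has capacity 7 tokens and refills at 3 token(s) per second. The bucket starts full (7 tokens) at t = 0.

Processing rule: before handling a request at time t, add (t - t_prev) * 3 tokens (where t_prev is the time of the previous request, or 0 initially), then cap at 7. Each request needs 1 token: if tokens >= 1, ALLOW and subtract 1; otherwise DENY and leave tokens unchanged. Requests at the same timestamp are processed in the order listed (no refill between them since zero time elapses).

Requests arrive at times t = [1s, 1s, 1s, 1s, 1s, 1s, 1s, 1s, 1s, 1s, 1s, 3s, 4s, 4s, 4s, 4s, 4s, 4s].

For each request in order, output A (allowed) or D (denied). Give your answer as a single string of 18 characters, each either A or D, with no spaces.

Simulating step by step:
  req#1 t=1s: ALLOW
  req#2 t=1s: ALLOW
  req#3 t=1s: ALLOW
  req#4 t=1s: ALLOW
  req#5 t=1s: ALLOW
  req#6 t=1s: ALLOW
  req#7 t=1s: ALLOW
  req#8 t=1s: DENY
  req#9 t=1s: DENY
  req#10 t=1s: DENY
  req#11 t=1s: DENY
  req#12 t=3s: ALLOW
  req#13 t=4s: ALLOW
  req#14 t=4s: ALLOW
  req#15 t=4s: ALLOW
  req#16 t=4s: ALLOW
  req#17 t=4s: ALLOW
  req#18 t=4s: ALLOW

Answer: AAAAAAADDDDAAAAAAA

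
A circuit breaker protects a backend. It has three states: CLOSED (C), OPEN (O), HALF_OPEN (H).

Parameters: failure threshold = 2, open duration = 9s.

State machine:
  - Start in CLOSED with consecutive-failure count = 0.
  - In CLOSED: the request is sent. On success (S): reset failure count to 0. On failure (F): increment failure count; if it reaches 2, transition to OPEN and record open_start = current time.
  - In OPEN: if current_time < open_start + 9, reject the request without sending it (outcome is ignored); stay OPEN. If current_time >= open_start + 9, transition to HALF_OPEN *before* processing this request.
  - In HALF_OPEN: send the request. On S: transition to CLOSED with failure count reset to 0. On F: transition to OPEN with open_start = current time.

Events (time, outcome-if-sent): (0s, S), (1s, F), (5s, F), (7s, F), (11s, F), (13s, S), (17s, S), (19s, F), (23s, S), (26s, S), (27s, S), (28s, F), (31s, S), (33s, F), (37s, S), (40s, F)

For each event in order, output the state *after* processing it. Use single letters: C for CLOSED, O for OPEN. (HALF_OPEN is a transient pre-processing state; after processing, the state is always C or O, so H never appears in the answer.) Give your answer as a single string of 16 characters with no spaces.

Answer: CCOOOOCCCCCCCCCC

Derivation:
State after each event:
  event#1 t=0s outcome=S: state=CLOSED
  event#2 t=1s outcome=F: state=CLOSED
  event#3 t=5s outcome=F: state=OPEN
  event#4 t=7s outcome=F: state=OPEN
  event#5 t=11s outcome=F: state=OPEN
  event#6 t=13s outcome=S: state=OPEN
  event#7 t=17s outcome=S: state=CLOSED
  event#8 t=19s outcome=F: state=CLOSED
  event#9 t=23s outcome=S: state=CLOSED
  event#10 t=26s outcome=S: state=CLOSED
  event#11 t=27s outcome=S: state=CLOSED
  event#12 t=28s outcome=F: state=CLOSED
  event#13 t=31s outcome=S: state=CLOSED
  event#14 t=33s outcome=F: state=CLOSED
  event#15 t=37s outcome=S: state=CLOSED
  event#16 t=40s outcome=F: state=CLOSED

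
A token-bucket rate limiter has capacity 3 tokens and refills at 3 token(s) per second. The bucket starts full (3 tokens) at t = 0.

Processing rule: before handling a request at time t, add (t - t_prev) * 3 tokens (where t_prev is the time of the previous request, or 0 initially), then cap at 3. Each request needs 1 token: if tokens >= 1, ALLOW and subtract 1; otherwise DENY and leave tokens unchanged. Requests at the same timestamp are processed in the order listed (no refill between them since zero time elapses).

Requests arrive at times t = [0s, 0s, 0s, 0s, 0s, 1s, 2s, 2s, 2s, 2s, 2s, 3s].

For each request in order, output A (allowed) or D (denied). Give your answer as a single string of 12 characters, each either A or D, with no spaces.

Simulating step by step:
  req#1 t=0s: ALLOW
  req#2 t=0s: ALLOW
  req#3 t=0s: ALLOW
  req#4 t=0s: DENY
  req#5 t=0s: DENY
  req#6 t=1s: ALLOW
  req#7 t=2s: ALLOW
  req#8 t=2s: ALLOW
  req#9 t=2s: ALLOW
  req#10 t=2s: DENY
  req#11 t=2s: DENY
  req#12 t=3s: ALLOW

Answer: AAADDAAAADDA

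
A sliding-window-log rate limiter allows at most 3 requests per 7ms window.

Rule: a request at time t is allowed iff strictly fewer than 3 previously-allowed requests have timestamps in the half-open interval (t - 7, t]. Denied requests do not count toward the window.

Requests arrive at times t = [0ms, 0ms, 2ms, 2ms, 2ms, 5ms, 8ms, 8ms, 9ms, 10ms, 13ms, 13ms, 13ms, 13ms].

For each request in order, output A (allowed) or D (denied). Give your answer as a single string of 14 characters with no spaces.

Answer: AAADDDAAADDDDD

Derivation:
Tracking allowed requests in the window:
  req#1 t=0ms: ALLOW
  req#2 t=0ms: ALLOW
  req#3 t=2ms: ALLOW
  req#4 t=2ms: DENY
  req#5 t=2ms: DENY
  req#6 t=5ms: DENY
  req#7 t=8ms: ALLOW
  req#8 t=8ms: ALLOW
  req#9 t=9ms: ALLOW
  req#10 t=10ms: DENY
  req#11 t=13ms: DENY
  req#12 t=13ms: DENY
  req#13 t=13ms: DENY
  req#14 t=13ms: DENY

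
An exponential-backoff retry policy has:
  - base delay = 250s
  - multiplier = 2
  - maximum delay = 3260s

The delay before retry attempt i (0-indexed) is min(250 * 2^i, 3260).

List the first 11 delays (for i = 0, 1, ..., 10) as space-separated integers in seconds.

Answer: 250 500 1000 2000 3260 3260 3260 3260 3260 3260 3260

Derivation:
Computing each delay:
  i=0: min(250*2^0, 3260) = 250
  i=1: min(250*2^1, 3260) = 500
  i=2: min(250*2^2, 3260) = 1000
  i=3: min(250*2^3, 3260) = 2000
  i=4: min(250*2^4, 3260) = 3260
  i=5: min(250*2^5, 3260) = 3260
  i=6: min(250*2^6, 3260) = 3260
  i=7: min(250*2^7, 3260) = 3260
  i=8: min(250*2^8, 3260) = 3260
  i=9: min(250*2^9, 3260) = 3260
  i=10: min(250*2^10, 3260) = 3260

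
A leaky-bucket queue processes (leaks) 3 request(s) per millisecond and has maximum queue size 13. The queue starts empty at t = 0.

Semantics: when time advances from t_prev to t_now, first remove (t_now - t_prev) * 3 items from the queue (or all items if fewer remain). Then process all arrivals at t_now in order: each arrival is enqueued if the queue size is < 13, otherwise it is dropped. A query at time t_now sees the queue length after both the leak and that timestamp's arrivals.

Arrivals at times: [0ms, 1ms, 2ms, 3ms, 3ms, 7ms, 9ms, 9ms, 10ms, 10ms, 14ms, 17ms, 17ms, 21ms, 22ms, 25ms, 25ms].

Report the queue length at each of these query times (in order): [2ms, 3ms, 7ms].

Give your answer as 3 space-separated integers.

Queue lengths at query times:
  query t=2ms: backlog = 1
  query t=3ms: backlog = 2
  query t=7ms: backlog = 1

Answer: 1 2 1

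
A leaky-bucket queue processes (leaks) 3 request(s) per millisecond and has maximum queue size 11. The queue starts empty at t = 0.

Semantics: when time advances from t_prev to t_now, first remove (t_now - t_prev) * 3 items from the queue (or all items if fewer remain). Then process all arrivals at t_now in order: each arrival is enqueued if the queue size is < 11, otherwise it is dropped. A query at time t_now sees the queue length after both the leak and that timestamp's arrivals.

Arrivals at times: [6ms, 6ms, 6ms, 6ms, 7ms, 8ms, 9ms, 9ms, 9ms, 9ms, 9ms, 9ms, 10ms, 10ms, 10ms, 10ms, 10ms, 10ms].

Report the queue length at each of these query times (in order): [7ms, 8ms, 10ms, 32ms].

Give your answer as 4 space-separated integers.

Answer: 2 1 9 0

Derivation:
Queue lengths at query times:
  query t=7ms: backlog = 2
  query t=8ms: backlog = 1
  query t=10ms: backlog = 9
  query t=32ms: backlog = 0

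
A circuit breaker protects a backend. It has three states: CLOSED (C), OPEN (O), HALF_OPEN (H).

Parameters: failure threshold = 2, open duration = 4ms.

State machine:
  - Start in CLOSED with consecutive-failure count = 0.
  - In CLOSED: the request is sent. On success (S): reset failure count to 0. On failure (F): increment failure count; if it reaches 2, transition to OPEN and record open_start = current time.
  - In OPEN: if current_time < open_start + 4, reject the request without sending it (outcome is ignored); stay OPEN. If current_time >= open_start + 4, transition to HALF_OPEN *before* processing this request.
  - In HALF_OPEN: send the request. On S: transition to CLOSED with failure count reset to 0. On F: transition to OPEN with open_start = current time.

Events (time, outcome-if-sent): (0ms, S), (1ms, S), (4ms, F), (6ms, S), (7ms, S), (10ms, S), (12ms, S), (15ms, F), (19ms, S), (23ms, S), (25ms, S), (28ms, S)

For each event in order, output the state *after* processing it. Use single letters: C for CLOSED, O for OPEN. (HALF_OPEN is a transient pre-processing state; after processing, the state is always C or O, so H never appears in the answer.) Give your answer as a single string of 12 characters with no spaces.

State after each event:
  event#1 t=0ms outcome=S: state=CLOSED
  event#2 t=1ms outcome=S: state=CLOSED
  event#3 t=4ms outcome=F: state=CLOSED
  event#4 t=6ms outcome=S: state=CLOSED
  event#5 t=7ms outcome=S: state=CLOSED
  event#6 t=10ms outcome=S: state=CLOSED
  event#7 t=12ms outcome=S: state=CLOSED
  event#8 t=15ms outcome=F: state=CLOSED
  event#9 t=19ms outcome=S: state=CLOSED
  event#10 t=23ms outcome=S: state=CLOSED
  event#11 t=25ms outcome=S: state=CLOSED
  event#12 t=28ms outcome=S: state=CLOSED

Answer: CCCCCCCCCCCC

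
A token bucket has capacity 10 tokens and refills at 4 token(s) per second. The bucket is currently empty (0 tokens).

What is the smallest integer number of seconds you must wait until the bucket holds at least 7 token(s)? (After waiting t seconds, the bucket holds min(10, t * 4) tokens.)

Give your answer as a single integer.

Need t * 4 >= 7, so t >= 7/4.
Smallest integer t = ceil(7/4) = 2.

Answer: 2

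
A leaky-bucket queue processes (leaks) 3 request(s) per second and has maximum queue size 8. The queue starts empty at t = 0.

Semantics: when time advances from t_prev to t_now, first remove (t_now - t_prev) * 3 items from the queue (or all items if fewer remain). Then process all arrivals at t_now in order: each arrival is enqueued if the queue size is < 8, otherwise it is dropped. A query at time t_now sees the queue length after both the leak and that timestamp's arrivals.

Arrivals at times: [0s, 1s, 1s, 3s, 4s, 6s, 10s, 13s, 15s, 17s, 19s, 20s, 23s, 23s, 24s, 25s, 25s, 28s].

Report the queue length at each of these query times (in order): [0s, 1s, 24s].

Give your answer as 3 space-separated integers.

Answer: 1 2 1

Derivation:
Queue lengths at query times:
  query t=0s: backlog = 1
  query t=1s: backlog = 2
  query t=24s: backlog = 1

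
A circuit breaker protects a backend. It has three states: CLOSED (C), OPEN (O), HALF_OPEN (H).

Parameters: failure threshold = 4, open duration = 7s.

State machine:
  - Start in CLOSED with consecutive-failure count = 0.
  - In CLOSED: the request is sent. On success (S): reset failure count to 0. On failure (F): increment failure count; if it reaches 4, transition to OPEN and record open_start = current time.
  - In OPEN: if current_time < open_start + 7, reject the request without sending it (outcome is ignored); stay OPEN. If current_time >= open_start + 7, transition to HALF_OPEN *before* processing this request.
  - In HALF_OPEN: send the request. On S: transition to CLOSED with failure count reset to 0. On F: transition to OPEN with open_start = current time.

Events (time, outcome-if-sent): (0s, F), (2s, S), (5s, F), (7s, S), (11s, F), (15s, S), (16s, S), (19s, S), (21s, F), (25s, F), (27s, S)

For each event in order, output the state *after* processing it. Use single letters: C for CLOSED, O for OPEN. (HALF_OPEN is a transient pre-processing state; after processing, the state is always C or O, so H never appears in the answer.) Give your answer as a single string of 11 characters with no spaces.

State after each event:
  event#1 t=0s outcome=F: state=CLOSED
  event#2 t=2s outcome=S: state=CLOSED
  event#3 t=5s outcome=F: state=CLOSED
  event#4 t=7s outcome=S: state=CLOSED
  event#5 t=11s outcome=F: state=CLOSED
  event#6 t=15s outcome=S: state=CLOSED
  event#7 t=16s outcome=S: state=CLOSED
  event#8 t=19s outcome=S: state=CLOSED
  event#9 t=21s outcome=F: state=CLOSED
  event#10 t=25s outcome=F: state=CLOSED
  event#11 t=27s outcome=S: state=CLOSED

Answer: CCCCCCCCCCC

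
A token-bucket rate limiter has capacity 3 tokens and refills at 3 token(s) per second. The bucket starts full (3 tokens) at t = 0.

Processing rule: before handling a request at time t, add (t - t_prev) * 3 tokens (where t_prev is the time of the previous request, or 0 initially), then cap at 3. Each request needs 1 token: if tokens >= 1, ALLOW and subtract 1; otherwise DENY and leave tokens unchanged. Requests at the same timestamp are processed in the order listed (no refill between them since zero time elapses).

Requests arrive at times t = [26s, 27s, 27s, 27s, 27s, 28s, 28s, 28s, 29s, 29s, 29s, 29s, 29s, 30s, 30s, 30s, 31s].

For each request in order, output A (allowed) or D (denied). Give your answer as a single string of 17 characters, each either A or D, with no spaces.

Answer: AAAADAAAAAADDAAAA

Derivation:
Simulating step by step:
  req#1 t=26s: ALLOW
  req#2 t=27s: ALLOW
  req#3 t=27s: ALLOW
  req#4 t=27s: ALLOW
  req#5 t=27s: DENY
  req#6 t=28s: ALLOW
  req#7 t=28s: ALLOW
  req#8 t=28s: ALLOW
  req#9 t=29s: ALLOW
  req#10 t=29s: ALLOW
  req#11 t=29s: ALLOW
  req#12 t=29s: DENY
  req#13 t=29s: DENY
  req#14 t=30s: ALLOW
  req#15 t=30s: ALLOW
  req#16 t=30s: ALLOW
  req#17 t=31s: ALLOW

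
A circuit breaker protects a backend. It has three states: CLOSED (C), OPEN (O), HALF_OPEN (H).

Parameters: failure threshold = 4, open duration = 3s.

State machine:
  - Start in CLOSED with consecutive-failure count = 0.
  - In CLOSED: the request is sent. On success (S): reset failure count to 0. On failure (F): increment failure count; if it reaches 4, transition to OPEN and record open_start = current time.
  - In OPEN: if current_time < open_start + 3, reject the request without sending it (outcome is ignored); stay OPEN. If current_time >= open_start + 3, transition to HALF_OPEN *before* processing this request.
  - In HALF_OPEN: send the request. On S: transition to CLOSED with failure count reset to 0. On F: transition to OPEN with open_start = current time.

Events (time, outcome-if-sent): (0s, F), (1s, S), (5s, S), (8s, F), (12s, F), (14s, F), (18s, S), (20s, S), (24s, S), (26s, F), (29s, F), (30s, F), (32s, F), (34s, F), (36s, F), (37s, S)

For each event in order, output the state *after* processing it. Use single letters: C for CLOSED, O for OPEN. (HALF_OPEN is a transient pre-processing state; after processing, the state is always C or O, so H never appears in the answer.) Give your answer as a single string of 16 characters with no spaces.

Answer: CCCCCCCCCCCCOOOO

Derivation:
State after each event:
  event#1 t=0s outcome=F: state=CLOSED
  event#2 t=1s outcome=S: state=CLOSED
  event#3 t=5s outcome=S: state=CLOSED
  event#4 t=8s outcome=F: state=CLOSED
  event#5 t=12s outcome=F: state=CLOSED
  event#6 t=14s outcome=F: state=CLOSED
  event#7 t=18s outcome=S: state=CLOSED
  event#8 t=20s outcome=S: state=CLOSED
  event#9 t=24s outcome=S: state=CLOSED
  event#10 t=26s outcome=F: state=CLOSED
  event#11 t=29s outcome=F: state=CLOSED
  event#12 t=30s outcome=F: state=CLOSED
  event#13 t=32s outcome=F: state=OPEN
  event#14 t=34s outcome=F: state=OPEN
  event#15 t=36s outcome=F: state=OPEN
  event#16 t=37s outcome=S: state=OPEN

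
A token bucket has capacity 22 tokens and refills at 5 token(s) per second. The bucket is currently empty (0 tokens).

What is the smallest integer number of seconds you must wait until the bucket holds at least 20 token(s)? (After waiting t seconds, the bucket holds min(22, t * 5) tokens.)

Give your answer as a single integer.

Need t * 5 >= 20, so t >= 20/5.
Smallest integer t = ceil(20/5) = 4.

Answer: 4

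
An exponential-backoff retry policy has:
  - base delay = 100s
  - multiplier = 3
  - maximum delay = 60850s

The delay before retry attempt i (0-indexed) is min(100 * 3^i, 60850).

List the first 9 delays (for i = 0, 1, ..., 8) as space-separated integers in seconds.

Answer: 100 300 900 2700 8100 24300 60850 60850 60850

Derivation:
Computing each delay:
  i=0: min(100*3^0, 60850) = 100
  i=1: min(100*3^1, 60850) = 300
  i=2: min(100*3^2, 60850) = 900
  i=3: min(100*3^3, 60850) = 2700
  i=4: min(100*3^4, 60850) = 8100
  i=5: min(100*3^5, 60850) = 24300
  i=6: min(100*3^6, 60850) = 60850
  i=7: min(100*3^7, 60850) = 60850
  i=8: min(100*3^8, 60850) = 60850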